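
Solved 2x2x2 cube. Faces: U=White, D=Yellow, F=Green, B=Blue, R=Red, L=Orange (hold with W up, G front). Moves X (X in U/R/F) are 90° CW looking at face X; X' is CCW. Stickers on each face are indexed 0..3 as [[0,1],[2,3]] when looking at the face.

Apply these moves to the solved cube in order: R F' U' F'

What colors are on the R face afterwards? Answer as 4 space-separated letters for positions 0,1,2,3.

After move 1 (R): R=RRRR U=WGWG F=GYGY D=YBYB B=WBWB
After move 2 (F'): F=YYGG U=WGRR R=BRYR D=OOYB L=OGOW
After move 3 (U'): U=GRWR F=OGGG R=YYYR B=BRWB L=WBOW
After move 4 (F'): F=GGOG U=GRYY R=OYOR D=BWYB L=WROW
Query: R face = OYOR

Answer: O Y O R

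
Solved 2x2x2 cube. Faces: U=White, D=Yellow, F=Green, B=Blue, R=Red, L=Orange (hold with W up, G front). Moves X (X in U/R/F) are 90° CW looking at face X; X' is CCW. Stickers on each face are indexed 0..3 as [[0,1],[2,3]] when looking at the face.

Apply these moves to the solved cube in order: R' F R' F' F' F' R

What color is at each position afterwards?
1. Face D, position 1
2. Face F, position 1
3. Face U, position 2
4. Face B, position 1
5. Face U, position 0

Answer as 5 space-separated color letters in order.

After move 1 (R'): R=RRRR U=WBWB F=GWGW D=YGYG B=YBYB
After move 2 (F): F=GGWW U=WBOO R=WRBR D=RRYG L=OYOG
After move 3 (R'): R=RRWB U=WYOY F=GBWO D=RGYW B=GBRB
After move 4 (F'): F=BOGW U=WYRW R=GRRB D=YGYW L=OYOO
After move 5 (F'): F=OWBG U=WYGR R=GRYB D=YOYW L=OWOR
After move 6 (F'): F=WGOB U=WYGY R=ORYB D=WRYW L=OROG
After move 7 (R): R=YOBR U=WGGB F=WROW D=WRYG B=YBYB
Query 1: D[1] = R
Query 2: F[1] = R
Query 3: U[2] = G
Query 4: B[1] = B
Query 5: U[0] = W

Answer: R R G B W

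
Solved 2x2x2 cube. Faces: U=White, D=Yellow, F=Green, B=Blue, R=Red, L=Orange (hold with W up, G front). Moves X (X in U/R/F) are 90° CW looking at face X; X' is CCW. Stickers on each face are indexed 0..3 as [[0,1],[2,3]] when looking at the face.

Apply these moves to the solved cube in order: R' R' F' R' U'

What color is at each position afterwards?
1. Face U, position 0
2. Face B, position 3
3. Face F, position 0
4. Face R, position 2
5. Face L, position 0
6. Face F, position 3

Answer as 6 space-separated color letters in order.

Answer: G B O W W R

Derivation:
After move 1 (R'): R=RRRR U=WBWB F=GWGW D=YGYG B=YBYB
After move 2 (R'): R=RRRR U=WYWY F=GBGB D=YWYW B=GBGB
After move 3 (F'): F=BBGG U=WYRR R=WRYR D=OOYW L=OYOW
After move 4 (R'): R=RRWY U=WGRG F=BYGR D=OBYG B=WBOB
After move 5 (U'): U=GGWR F=OYGR R=BYWY B=RROB L=WBOW
Query 1: U[0] = G
Query 2: B[3] = B
Query 3: F[0] = O
Query 4: R[2] = W
Query 5: L[0] = W
Query 6: F[3] = R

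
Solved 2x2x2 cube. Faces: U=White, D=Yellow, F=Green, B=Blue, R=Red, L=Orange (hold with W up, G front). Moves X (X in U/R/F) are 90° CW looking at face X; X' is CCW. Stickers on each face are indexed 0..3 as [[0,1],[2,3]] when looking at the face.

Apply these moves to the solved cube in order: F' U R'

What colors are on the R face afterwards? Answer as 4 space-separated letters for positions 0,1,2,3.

Answer: B R B Y

Derivation:
After move 1 (F'): F=GGGG U=WWRR R=YRYR D=OOYY L=OWOW
After move 2 (U): U=RWRW F=YRGG R=BBYR B=OWBB L=GGOW
After move 3 (R'): R=BRBY U=RBRO F=YWGW D=ORYG B=YWOB
Query: R face = BRBY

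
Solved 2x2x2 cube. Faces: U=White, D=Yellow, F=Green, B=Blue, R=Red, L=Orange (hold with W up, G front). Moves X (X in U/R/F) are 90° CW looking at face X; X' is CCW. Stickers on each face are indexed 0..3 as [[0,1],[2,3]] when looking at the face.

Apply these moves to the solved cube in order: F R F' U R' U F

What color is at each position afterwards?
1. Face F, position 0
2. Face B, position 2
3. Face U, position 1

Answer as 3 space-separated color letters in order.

After move 1 (F): F=GGGG U=WWOO R=WRWR D=RRYY L=OYOY
After move 2 (R): R=WWRR U=WGOG F=GRGY D=RBYB B=OBWB
After move 3 (F'): F=RYGG U=WGWR R=BWRR D=YYYB L=OGOO
After move 4 (U): U=WWRG F=BWGG R=OBRR B=OGWB L=RYOO
After move 5 (R'): R=BROR U=WWRO F=BWGG D=YWYG B=BGYB
After move 6 (U): U=RWOW F=BRGG R=BGOR B=RYYB L=BWOO
After move 7 (F): F=GBGR U=RWOW R=OGWR D=OBYG L=BYOW
Query 1: F[0] = G
Query 2: B[2] = Y
Query 3: U[1] = W

Answer: G Y W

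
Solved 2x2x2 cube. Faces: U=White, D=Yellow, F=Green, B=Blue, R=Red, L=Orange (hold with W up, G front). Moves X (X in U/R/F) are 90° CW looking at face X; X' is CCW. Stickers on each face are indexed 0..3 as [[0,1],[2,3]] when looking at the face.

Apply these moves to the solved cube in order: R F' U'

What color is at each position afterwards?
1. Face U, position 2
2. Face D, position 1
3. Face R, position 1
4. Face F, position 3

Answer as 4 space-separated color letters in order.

After move 1 (R): R=RRRR U=WGWG F=GYGY D=YBYB B=WBWB
After move 2 (F'): F=YYGG U=WGRR R=BRYR D=OOYB L=OGOW
After move 3 (U'): U=GRWR F=OGGG R=YYYR B=BRWB L=WBOW
Query 1: U[2] = W
Query 2: D[1] = O
Query 3: R[1] = Y
Query 4: F[3] = G

Answer: W O Y G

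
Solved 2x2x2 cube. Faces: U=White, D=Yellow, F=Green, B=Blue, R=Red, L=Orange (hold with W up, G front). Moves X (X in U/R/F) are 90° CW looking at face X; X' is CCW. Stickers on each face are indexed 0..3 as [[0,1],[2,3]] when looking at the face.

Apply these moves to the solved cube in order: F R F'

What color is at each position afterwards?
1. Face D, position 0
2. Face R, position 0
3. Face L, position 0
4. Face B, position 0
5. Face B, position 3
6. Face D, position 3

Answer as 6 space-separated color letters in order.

Answer: Y B O O B B

Derivation:
After move 1 (F): F=GGGG U=WWOO R=WRWR D=RRYY L=OYOY
After move 2 (R): R=WWRR U=WGOG F=GRGY D=RBYB B=OBWB
After move 3 (F'): F=RYGG U=WGWR R=BWRR D=YYYB L=OGOO
Query 1: D[0] = Y
Query 2: R[0] = B
Query 3: L[0] = O
Query 4: B[0] = O
Query 5: B[3] = B
Query 6: D[3] = B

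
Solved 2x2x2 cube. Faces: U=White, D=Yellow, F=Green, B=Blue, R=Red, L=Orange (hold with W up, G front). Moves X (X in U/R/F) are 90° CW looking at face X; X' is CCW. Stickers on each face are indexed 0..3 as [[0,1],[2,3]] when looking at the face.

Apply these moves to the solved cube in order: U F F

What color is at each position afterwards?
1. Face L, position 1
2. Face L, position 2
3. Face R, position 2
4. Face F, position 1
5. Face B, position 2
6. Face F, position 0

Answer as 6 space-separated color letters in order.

Answer: R O G G B G

Derivation:
After move 1 (U): U=WWWW F=RRGG R=BBRR B=OOBB L=GGOO
After move 2 (F): F=GRGR U=WWOG R=WBWR D=RBYY L=GYOY
After move 3 (F): F=GGRR U=WWYY R=OBGR D=WWYY L=GROB
Query 1: L[1] = R
Query 2: L[2] = O
Query 3: R[2] = G
Query 4: F[1] = G
Query 5: B[2] = B
Query 6: F[0] = G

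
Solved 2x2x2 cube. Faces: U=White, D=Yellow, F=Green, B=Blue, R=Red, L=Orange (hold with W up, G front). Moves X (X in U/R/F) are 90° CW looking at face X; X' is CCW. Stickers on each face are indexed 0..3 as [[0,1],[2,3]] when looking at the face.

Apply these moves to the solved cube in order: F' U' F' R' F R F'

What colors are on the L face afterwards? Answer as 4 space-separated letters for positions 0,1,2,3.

After move 1 (F'): F=GGGG U=WWRR R=YRYR D=OOYY L=OWOW
After move 2 (U'): U=WRWR F=OWGG R=GGYR B=YRBB L=BBOW
After move 3 (F'): F=WGOG U=WRGY R=OGOR D=BWYY L=BROW
After move 4 (R'): R=GROO U=WBGY F=WROY D=BGYG B=YRWB
After move 5 (F): F=OWYR U=WBWR R=GRYO D=OGYG L=BBOG
After move 6 (R): R=YGOR U=WWWR F=OGYG D=OWYY B=RRBB
After move 7 (F'): F=GGOY U=WWYO R=WGOR D=BGYY L=BROW
Query: L face = BROW

Answer: B R O W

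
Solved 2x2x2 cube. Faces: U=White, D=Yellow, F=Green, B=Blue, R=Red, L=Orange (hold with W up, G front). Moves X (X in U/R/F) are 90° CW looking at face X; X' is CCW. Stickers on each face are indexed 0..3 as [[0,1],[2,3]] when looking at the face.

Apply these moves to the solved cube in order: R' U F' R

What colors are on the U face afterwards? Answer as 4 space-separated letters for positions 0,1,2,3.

Answer: W W Y G

Derivation:
After move 1 (R'): R=RRRR U=WBWB F=GWGW D=YGYG B=YBYB
After move 2 (U): U=WWBB F=RRGW R=YBRR B=OOYB L=GWOO
After move 3 (F'): F=RWRG U=WWYR R=GBYR D=WOYG L=GBOB
After move 4 (R): R=YGRB U=WWYG F=RORG D=WYYO B=ROWB
Query: U face = WWYG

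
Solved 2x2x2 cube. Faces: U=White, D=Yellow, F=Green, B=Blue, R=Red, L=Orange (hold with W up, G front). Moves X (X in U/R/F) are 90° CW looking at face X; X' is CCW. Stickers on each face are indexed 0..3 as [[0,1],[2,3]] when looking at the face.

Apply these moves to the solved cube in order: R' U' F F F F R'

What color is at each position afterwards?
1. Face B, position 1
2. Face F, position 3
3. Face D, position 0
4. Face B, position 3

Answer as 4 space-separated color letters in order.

After move 1 (R'): R=RRRR U=WBWB F=GWGW D=YGYG B=YBYB
After move 2 (U'): U=BBWW F=OOGW R=GWRR B=RRYB L=YBOO
After move 3 (F): F=GOWO U=BBOB R=WWWR D=RGYG L=YYOG
After move 4 (F): F=WGOO U=BBGY R=OWBR D=WWYG L=YROG
After move 5 (F): F=OWOG U=BBGR R=GWYR D=BOYG L=YWOW
After move 6 (F): F=OOGW U=BBWW R=GWRR D=YGYG L=YBOO
After move 7 (R'): R=WRGR U=BYWR F=OBGW D=YOYW B=GRGB
Query 1: B[1] = R
Query 2: F[3] = W
Query 3: D[0] = Y
Query 4: B[3] = B

Answer: R W Y B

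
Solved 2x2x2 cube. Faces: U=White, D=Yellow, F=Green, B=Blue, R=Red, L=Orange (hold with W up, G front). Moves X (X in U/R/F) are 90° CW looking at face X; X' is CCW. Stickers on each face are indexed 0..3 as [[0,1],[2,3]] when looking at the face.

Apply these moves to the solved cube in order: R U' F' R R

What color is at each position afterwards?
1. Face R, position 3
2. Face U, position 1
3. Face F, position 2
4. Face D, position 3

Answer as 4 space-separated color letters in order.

Answer: B O O R

Derivation:
After move 1 (R): R=RRRR U=WGWG F=GYGY D=YBYB B=WBWB
After move 2 (U'): U=GGWW F=OOGY R=GYRR B=RRWB L=WBOO
After move 3 (F'): F=OYOG U=GGGR R=BYYR D=BOYB L=WWOW
After move 4 (R): R=YBRY U=GYGG F=OOOB D=BWYR B=RRGB
After move 5 (R): R=RYYB U=GOGB F=OWOR D=BGYR B=GRYB
Query 1: R[3] = B
Query 2: U[1] = O
Query 3: F[2] = O
Query 4: D[3] = R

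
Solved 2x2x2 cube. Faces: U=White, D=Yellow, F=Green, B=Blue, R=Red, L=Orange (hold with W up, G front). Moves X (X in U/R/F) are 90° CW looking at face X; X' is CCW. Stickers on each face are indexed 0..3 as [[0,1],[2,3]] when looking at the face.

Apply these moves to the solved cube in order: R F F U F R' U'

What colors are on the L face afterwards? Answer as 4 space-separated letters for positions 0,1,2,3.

Answer: B R O W

Derivation:
After move 1 (R): R=RRRR U=WGWG F=GYGY D=YBYB B=WBWB
After move 2 (F): F=GGYY U=WGOO R=WRGR D=RRYB L=OYOB
After move 3 (F): F=YGYG U=WGBY R=OROR D=GWYB L=OROR
After move 4 (U): U=BWYG F=ORYG R=WBOR B=ORWB L=YGOR
After move 5 (F): F=YOGR U=BWRG R=YBGR D=OWYB L=YGOW
After move 6 (R'): R=BRYG U=BWRO F=YWGG D=OOYR B=BRWB
After move 7 (U'): U=WOBR F=YGGG R=YWYG B=BRWB L=BROW
Query: L face = BROW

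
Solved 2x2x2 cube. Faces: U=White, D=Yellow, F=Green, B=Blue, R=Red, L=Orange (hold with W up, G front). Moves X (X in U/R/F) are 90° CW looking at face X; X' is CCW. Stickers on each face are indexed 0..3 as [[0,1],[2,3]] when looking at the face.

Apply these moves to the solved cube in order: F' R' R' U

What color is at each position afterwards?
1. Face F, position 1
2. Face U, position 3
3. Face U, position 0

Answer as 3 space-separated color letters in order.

Answer: Y O R

Derivation:
After move 1 (F'): F=GGGG U=WWRR R=YRYR D=OOYY L=OWOW
After move 2 (R'): R=RRYY U=WBRB F=GWGR D=OGYG B=YBOB
After move 3 (R'): R=RYRY U=WORY F=GBGB D=OWYR B=GBGB
After move 4 (U): U=RWYO F=RYGB R=GBRY B=OWGB L=GBOW
Query 1: F[1] = Y
Query 2: U[3] = O
Query 3: U[0] = R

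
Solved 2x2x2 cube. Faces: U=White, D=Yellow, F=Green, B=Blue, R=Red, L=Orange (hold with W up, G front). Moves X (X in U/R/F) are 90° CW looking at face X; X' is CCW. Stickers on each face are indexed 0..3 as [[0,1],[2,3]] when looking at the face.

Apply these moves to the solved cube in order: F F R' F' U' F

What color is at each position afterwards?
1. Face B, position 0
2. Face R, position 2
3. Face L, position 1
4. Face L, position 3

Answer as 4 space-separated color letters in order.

After move 1 (F): F=GGGG U=WWOO R=WRWR D=RRYY L=OYOY
After move 2 (F): F=GGGG U=WWYY R=OROR D=WWYY L=OROR
After move 3 (R'): R=RROO U=WBYB F=GWGY D=WGYG B=YBWB
After move 4 (F'): F=WYGG U=WBRO R=GRWO D=RRYG L=OBOY
After move 5 (U'): U=BOWR F=OBGG R=WYWO B=GRWB L=YBOY
After move 6 (F): F=GOGB U=BOYB R=WYRO D=WWYG L=YROR
Query 1: B[0] = G
Query 2: R[2] = R
Query 3: L[1] = R
Query 4: L[3] = R

Answer: G R R R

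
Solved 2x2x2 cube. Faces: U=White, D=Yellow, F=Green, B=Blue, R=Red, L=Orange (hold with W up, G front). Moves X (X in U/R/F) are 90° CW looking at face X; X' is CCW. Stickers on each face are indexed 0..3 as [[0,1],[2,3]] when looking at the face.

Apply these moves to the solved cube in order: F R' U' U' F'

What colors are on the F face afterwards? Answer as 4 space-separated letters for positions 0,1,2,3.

Answer: B O Y G

Derivation:
After move 1 (F): F=GGGG U=WWOO R=WRWR D=RRYY L=OYOY
After move 2 (R'): R=RRWW U=WBOB F=GWGO D=RGYG B=YBRB
After move 3 (U'): U=BBWO F=OYGO R=GWWW B=RRRB L=YBOY
After move 4 (U'): U=BOBW F=YBGO R=OYWW B=GWRB L=RROY
After move 5 (F'): F=BOYG U=BOOW R=GYRW D=RYYG L=RWOB
Query: F face = BOYG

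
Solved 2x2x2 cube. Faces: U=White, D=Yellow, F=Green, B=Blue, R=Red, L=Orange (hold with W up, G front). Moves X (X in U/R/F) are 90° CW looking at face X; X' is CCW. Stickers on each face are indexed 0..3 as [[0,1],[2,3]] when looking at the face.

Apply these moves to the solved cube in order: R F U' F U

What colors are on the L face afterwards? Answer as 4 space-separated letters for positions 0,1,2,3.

After move 1 (R): R=RRRR U=WGWG F=GYGY D=YBYB B=WBWB
After move 2 (F): F=GGYY U=WGOO R=WRGR D=RRYB L=OYOB
After move 3 (U'): U=GOWO F=OYYY R=GGGR B=WRWB L=WBOB
After move 4 (F): F=YOYY U=GOBB R=WGOR D=GGYB L=WROR
After move 5 (U): U=BGBO F=WGYY R=WROR B=WRWB L=YOOR
Query: L face = YOOR

Answer: Y O O R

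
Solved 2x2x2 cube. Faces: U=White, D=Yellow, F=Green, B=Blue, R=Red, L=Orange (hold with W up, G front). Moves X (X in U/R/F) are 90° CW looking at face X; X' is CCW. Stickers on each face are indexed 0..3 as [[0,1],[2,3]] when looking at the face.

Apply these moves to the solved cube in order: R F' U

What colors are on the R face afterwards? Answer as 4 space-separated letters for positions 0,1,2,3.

After move 1 (R): R=RRRR U=WGWG F=GYGY D=YBYB B=WBWB
After move 2 (F'): F=YYGG U=WGRR R=BRYR D=OOYB L=OGOW
After move 3 (U): U=RWRG F=BRGG R=WBYR B=OGWB L=YYOW
Query: R face = WBYR

Answer: W B Y R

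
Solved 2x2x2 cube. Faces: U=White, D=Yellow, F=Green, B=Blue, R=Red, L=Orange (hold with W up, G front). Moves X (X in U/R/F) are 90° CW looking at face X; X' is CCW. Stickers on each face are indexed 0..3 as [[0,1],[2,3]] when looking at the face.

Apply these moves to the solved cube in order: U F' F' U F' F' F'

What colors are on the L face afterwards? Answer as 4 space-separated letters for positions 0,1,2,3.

Answer: G W O W

Derivation:
After move 1 (U): U=WWWW F=RRGG R=BBRR B=OOBB L=GGOO
After move 2 (F'): F=RGRG U=WWBR R=YBYR D=GOYY L=GWOW
After move 3 (F'): F=GGRR U=WWYY R=OBGR D=WWYY L=GROB
After move 4 (U): U=YWYW F=OBRR R=OOGR B=GRBB L=GGOB
After move 5 (F'): F=BROR U=YWOG R=WOWR D=GBYY L=GWOY
After move 6 (F'): F=RRBO U=YWWW R=BOGR D=WYYY L=GGOO
After move 7 (F'): F=RORB U=YWBG R=YOWR D=GOYY L=GWOW
Query: L face = GWOW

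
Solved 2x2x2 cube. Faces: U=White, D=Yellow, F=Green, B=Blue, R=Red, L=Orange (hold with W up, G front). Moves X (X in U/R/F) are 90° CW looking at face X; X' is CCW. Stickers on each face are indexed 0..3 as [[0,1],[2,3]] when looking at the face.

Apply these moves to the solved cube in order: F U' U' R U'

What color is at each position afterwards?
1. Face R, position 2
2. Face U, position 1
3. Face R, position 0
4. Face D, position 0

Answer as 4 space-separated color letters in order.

Answer: R G B R

Derivation:
After move 1 (F): F=GGGG U=WWOO R=WRWR D=RRYY L=OYOY
After move 2 (U'): U=WOWO F=OYGG R=GGWR B=WRBB L=BBOY
After move 3 (U'): U=OOWW F=BBGG R=OYWR B=GGBB L=WROY
After move 4 (R): R=WORY U=OBWG F=BRGY D=RBYG B=WGOB
After move 5 (U'): U=BGOW F=WRGY R=BRRY B=WOOB L=WGOY
Query 1: R[2] = R
Query 2: U[1] = G
Query 3: R[0] = B
Query 4: D[0] = R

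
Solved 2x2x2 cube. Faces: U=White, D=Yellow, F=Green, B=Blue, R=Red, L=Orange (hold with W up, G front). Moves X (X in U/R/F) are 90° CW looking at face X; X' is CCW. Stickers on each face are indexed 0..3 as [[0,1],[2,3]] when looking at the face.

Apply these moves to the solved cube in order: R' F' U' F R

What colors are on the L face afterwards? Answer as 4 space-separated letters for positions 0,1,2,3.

Answer: Y O O O

Derivation:
After move 1 (R'): R=RRRR U=WBWB F=GWGW D=YGYG B=YBYB
After move 2 (F'): F=WWGG U=WBRR R=GRYR D=OOYG L=OBOW
After move 3 (U'): U=BRWR F=OBGG R=WWYR B=GRYB L=YBOW
After move 4 (F): F=GOGB U=BRWB R=WWRR D=YWYG L=YOOO
After move 5 (R): R=RWRW U=BOWB F=GWGG D=YYYG B=BRRB
Query: L face = YOOO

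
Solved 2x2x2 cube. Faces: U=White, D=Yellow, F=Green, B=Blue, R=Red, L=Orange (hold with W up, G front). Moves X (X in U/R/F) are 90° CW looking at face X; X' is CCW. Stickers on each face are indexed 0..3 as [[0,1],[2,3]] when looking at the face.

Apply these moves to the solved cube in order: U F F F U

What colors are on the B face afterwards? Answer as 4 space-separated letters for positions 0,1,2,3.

Answer: G W B B

Derivation:
After move 1 (U): U=WWWW F=RRGG R=BBRR B=OOBB L=GGOO
After move 2 (F): F=GRGR U=WWOG R=WBWR D=RBYY L=GYOY
After move 3 (F): F=GGRR U=WWYY R=OBGR D=WWYY L=GROB
After move 4 (F): F=RGRG U=WWBR R=YBYR D=GOYY L=GWOW
After move 5 (U): U=BWRW F=YBRG R=OOYR B=GWBB L=RGOW
Query: B face = GWBB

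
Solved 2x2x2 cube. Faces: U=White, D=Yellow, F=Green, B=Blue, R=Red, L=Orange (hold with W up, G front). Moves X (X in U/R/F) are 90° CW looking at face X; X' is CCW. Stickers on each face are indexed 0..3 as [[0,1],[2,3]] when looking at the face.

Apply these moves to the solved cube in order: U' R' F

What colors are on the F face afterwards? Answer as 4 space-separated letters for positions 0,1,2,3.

After move 1 (U'): U=WWWW F=OOGG R=GGRR B=RRBB L=BBOO
After move 2 (R'): R=GRGR U=WBWR F=OWGW D=YOYG B=YRYB
After move 3 (F): F=GOWW U=WBOB R=WRRR D=GGYG L=BYOO
Query: F face = GOWW

Answer: G O W W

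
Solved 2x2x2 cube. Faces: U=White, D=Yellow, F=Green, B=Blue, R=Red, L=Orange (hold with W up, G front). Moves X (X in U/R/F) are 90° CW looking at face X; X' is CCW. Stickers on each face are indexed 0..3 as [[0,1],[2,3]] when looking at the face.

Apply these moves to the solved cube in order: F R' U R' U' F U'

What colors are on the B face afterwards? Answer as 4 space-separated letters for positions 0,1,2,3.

After move 1 (F): F=GGGG U=WWOO R=WRWR D=RRYY L=OYOY
After move 2 (R'): R=RRWW U=WBOB F=GWGO D=RGYG B=YBRB
After move 3 (U): U=OWBB F=RRGO R=YBWW B=OYRB L=GWOY
After move 4 (R'): R=BWYW U=ORBO F=RWGB D=RRYO B=GYGB
After move 5 (U'): U=ROOB F=GWGB R=RWYW B=BWGB L=GYOY
After move 6 (F): F=GGBW U=ROYY R=OWBW D=YRYO L=GROR
After move 7 (U'): U=OYRY F=GRBW R=GGBW B=OWGB L=BWOR
Query: B face = OWGB

Answer: O W G B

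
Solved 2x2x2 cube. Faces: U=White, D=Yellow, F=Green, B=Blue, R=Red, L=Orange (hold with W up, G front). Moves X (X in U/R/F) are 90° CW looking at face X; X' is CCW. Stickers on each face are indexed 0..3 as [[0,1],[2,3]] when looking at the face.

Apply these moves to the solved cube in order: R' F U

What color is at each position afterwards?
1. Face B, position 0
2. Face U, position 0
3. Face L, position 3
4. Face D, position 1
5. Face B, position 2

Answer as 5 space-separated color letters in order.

Answer: O O G R Y

Derivation:
After move 1 (R'): R=RRRR U=WBWB F=GWGW D=YGYG B=YBYB
After move 2 (F): F=GGWW U=WBOO R=WRBR D=RRYG L=OYOG
After move 3 (U): U=OWOB F=WRWW R=YBBR B=OYYB L=GGOG
Query 1: B[0] = O
Query 2: U[0] = O
Query 3: L[3] = G
Query 4: D[1] = R
Query 5: B[2] = Y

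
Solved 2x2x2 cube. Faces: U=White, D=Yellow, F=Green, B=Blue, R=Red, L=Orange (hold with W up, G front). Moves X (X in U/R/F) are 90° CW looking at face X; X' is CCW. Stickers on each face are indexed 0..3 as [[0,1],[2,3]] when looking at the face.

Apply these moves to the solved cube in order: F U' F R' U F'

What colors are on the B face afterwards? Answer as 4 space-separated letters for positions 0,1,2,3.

After move 1 (F): F=GGGG U=WWOO R=WRWR D=RRYY L=OYOY
After move 2 (U'): U=WOWO F=OYGG R=GGWR B=WRBB L=BBOY
After move 3 (F): F=GOGY U=WOYB R=WGOR D=WGYY L=BROR
After move 4 (R'): R=GRWO U=WBYW F=GOGB D=WOYY B=YRGB
After move 5 (U): U=YWWB F=GRGB R=YRWO B=BRGB L=GOOR
After move 6 (F'): F=RBGG U=YWYW R=ORWO D=ORYY L=GBOW
Query: B face = BRGB

Answer: B R G B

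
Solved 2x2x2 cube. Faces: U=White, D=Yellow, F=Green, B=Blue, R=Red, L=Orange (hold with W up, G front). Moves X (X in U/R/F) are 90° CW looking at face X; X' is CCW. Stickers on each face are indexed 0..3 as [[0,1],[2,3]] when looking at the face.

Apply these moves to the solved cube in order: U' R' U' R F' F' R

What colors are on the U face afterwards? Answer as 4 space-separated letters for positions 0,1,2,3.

Answer: B G Y B

Derivation:
After move 1 (U'): U=WWWW F=OOGG R=GGRR B=RRBB L=BBOO
After move 2 (R'): R=GRGR U=WBWR F=OWGW D=YOYG B=YRYB
After move 3 (U'): U=BRWW F=BBGW R=OWGR B=GRYB L=YROO
After move 4 (R): R=GORW U=BBWW F=BOGG D=YYYG B=WRRB
After move 5 (F'): F=OGBG U=BBGR R=YOYW D=ROYG L=YWOW
After move 6 (F'): F=GGOB U=BBYY R=OORW D=WWYG L=YROG
After move 7 (R): R=ROWO U=BGYB F=GWOG D=WRYW B=YRBB
Query: U face = BGYB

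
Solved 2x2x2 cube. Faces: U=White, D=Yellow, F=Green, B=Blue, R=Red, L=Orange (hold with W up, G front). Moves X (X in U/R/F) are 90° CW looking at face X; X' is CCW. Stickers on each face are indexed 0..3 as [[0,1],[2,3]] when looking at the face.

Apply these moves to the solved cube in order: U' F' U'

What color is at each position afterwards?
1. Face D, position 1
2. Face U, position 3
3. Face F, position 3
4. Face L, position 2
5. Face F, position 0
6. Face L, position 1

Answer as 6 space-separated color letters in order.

After move 1 (U'): U=WWWW F=OOGG R=GGRR B=RRBB L=BBOO
After move 2 (F'): F=OGOG U=WWGR R=YGYR D=BOYY L=BWOW
After move 3 (U'): U=WRWG F=BWOG R=OGYR B=YGBB L=RROW
Query 1: D[1] = O
Query 2: U[3] = G
Query 3: F[3] = G
Query 4: L[2] = O
Query 5: F[0] = B
Query 6: L[1] = R

Answer: O G G O B R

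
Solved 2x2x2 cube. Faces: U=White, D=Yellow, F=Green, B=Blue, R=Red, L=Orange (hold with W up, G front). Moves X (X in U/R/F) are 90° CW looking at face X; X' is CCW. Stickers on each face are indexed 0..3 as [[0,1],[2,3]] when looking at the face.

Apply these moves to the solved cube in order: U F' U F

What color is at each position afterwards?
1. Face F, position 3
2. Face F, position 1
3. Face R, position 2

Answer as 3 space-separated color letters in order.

After move 1 (U): U=WWWW F=RRGG R=BBRR B=OOBB L=GGOO
After move 2 (F'): F=RGRG U=WWBR R=YBYR D=GOYY L=GWOW
After move 3 (U): U=BWRW F=YBRG R=OOYR B=GWBB L=RGOW
After move 4 (F): F=RYGB U=BWWG R=ROWR D=YOYY L=RGOO
Query 1: F[3] = B
Query 2: F[1] = Y
Query 3: R[2] = W

Answer: B Y W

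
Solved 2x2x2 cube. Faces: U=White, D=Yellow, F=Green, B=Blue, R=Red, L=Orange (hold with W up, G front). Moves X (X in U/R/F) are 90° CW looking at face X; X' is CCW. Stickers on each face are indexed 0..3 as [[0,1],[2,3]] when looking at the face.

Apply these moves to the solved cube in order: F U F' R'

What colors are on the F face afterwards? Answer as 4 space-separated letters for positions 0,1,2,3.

After move 1 (F): F=GGGG U=WWOO R=WRWR D=RRYY L=OYOY
After move 2 (U): U=OWOW F=WRGG R=BBWR B=OYBB L=GGOY
After move 3 (F'): F=RGWG U=OWBW R=RBRR D=GYYY L=GWOO
After move 4 (R'): R=BRRR U=OBBO F=RWWW D=GGYG B=YYYB
Query: F face = RWWW

Answer: R W W W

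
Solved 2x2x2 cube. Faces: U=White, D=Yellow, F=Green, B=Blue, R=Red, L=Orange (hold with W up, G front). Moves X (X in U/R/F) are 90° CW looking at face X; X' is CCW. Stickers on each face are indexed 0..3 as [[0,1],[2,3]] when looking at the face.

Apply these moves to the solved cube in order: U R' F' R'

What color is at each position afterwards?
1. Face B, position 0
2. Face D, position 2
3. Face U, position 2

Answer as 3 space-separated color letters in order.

After move 1 (U): U=WWWW F=RRGG R=BBRR B=OOBB L=GGOO
After move 2 (R'): R=BRBR U=WBWO F=RWGW D=YRYG B=YOYB
After move 3 (F'): F=WWRG U=WBBB R=RRYR D=GOYG L=GOOW
After move 4 (R'): R=RRRY U=WYBY F=WBRB D=GWYG B=GOOB
Query 1: B[0] = G
Query 2: D[2] = Y
Query 3: U[2] = B

Answer: G Y B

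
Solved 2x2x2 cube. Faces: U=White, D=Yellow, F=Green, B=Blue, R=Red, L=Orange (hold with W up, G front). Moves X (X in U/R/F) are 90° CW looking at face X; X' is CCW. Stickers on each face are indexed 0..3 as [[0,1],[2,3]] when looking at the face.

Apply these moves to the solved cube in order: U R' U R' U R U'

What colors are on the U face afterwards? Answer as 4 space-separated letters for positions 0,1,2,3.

After move 1 (U): U=WWWW F=RRGG R=BBRR B=OOBB L=GGOO
After move 2 (R'): R=BRBR U=WBWO F=RWGW D=YRYG B=YOYB
After move 3 (U): U=WWOB F=BRGW R=YOBR B=GGYB L=RWOO
After move 4 (R'): R=ORYB U=WYOG F=BWGB D=YRYW B=GGRB
After move 5 (U): U=OWGY F=ORGB R=GGYB B=RWRB L=BWOO
After move 6 (R): R=YGBG U=ORGB F=ORGW D=YRYR B=YWWB
After move 7 (U'): U=RBOG F=BWGW R=ORBG B=YGWB L=YWOO
Query: U face = RBOG

Answer: R B O G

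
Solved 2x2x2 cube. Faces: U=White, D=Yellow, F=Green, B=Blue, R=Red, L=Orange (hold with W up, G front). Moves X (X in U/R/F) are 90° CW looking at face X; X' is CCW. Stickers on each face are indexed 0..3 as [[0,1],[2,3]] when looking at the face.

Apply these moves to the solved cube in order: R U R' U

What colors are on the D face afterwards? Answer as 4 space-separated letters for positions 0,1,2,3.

After move 1 (R): R=RRRR U=WGWG F=GYGY D=YBYB B=WBWB
After move 2 (U): U=WWGG F=RRGY R=WBRR B=OOWB L=GYOO
After move 3 (R'): R=BRWR U=WWGO F=RWGG D=YRYY B=BOBB
After move 4 (U): U=GWOW F=BRGG R=BOWR B=GYBB L=RWOO
Query: D face = YRYY

Answer: Y R Y Y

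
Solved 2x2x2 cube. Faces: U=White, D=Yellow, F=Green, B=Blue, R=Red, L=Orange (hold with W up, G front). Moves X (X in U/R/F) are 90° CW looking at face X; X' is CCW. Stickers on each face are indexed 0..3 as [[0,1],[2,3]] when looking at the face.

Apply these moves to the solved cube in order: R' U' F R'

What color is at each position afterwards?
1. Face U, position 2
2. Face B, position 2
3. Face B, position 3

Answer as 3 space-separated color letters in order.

Answer: O G B

Derivation:
After move 1 (R'): R=RRRR U=WBWB F=GWGW D=YGYG B=YBYB
After move 2 (U'): U=BBWW F=OOGW R=GWRR B=RRYB L=YBOO
After move 3 (F): F=GOWO U=BBOB R=WWWR D=RGYG L=YYOG
After move 4 (R'): R=WRWW U=BYOR F=GBWB D=ROYO B=GRGB
Query 1: U[2] = O
Query 2: B[2] = G
Query 3: B[3] = B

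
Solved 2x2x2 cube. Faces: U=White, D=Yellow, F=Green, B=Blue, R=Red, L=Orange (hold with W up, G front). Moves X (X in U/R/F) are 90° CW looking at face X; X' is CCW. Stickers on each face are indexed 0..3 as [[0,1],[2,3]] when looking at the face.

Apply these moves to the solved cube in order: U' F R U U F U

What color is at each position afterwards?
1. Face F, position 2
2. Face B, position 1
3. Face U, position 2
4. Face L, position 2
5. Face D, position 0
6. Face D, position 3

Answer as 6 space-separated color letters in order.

Answer: Y R W O R R

Derivation:
After move 1 (U'): U=WWWW F=OOGG R=GGRR B=RRBB L=BBOO
After move 2 (F): F=GOGO U=WWOB R=WGWR D=RGYY L=BYOY
After move 3 (R): R=WWRG U=WOOO F=GGGY D=RBYR B=BRWB
After move 4 (U): U=OWOO F=WWGY R=BRRG B=BYWB L=GGOY
After move 5 (U): U=OOOW F=BRGY R=BYRG B=GGWB L=WWOY
After move 6 (F): F=GBYR U=OOYW R=OYWG D=RBYR L=WROB
After move 7 (U): U=YOWO F=OYYR R=GGWG B=WRWB L=GBOB
Query 1: F[2] = Y
Query 2: B[1] = R
Query 3: U[2] = W
Query 4: L[2] = O
Query 5: D[0] = R
Query 6: D[3] = R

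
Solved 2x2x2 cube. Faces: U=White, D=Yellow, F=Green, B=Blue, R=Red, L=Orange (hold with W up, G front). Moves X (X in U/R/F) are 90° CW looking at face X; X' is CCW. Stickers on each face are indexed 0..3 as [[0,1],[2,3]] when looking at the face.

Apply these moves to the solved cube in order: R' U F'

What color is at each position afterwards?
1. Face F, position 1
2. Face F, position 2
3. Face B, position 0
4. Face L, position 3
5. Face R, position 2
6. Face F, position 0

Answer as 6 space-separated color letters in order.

After move 1 (R'): R=RRRR U=WBWB F=GWGW D=YGYG B=YBYB
After move 2 (U): U=WWBB F=RRGW R=YBRR B=OOYB L=GWOO
After move 3 (F'): F=RWRG U=WWYR R=GBYR D=WOYG L=GBOB
Query 1: F[1] = W
Query 2: F[2] = R
Query 3: B[0] = O
Query 4: L[3] = B
Query 5: R[2] = Y
Query 6: F[0] = R

Answer: W R O B Y R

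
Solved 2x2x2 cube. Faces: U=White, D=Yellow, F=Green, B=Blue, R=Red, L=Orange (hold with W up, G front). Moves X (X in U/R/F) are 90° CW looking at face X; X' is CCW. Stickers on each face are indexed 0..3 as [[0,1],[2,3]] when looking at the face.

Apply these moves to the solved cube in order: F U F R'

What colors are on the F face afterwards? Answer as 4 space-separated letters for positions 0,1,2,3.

Answer: G W G G

Derivation:
After move 1 (F): F=GGGG U=WWOO R=WRWR D=RRYY L=OYOY
After move 2 (U): U=OWOW F=WRGG R=BBWR B=OYBB L=GGOY
After move 3 (F): F=GWGR U=OWYG R=OBWR D=WBYY L=GROR
After move 4 (R'): R=BROW U=OBYO F=GWGG D=WWYR B=YYBB
Query: F face = GWGG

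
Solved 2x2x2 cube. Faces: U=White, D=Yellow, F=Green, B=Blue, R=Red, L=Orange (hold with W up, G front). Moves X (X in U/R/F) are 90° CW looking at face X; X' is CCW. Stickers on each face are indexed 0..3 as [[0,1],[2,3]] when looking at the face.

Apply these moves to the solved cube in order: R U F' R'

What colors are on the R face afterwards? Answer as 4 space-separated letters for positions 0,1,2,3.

After move 1 (R): R=RRRR U=WGWG F=GYGY D=YBYB B=WBWB
After move 2 (U): U=WWGG F=RRGY R=WBRR B=OOWB L=GYOO
After move 3 (F'): F=RYRG U=WWWR R=BBYR D=YOYB L=GGOG
After move 4 (R'): R=BRBY U=WWWO F=RWRR D=YYYG B=BOOB
Query: R face = BRBY

Answer: B R B Y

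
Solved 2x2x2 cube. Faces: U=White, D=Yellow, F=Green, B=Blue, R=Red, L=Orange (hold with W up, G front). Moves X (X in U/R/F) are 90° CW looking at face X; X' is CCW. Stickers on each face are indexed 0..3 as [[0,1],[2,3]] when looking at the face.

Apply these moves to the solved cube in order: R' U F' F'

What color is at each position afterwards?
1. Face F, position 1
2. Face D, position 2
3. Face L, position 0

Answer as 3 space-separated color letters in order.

After move 1 (R'): R=RRRR U=WBWB F=GWGW D=YGYG B=YBYB
After move 2 (U): U=WWBB F=RRGW R=YBRR B=OOYB L=GWOO
After move 3 (F'): F=RWRG U=WWYR R=GBYR D=WOYG L=GBOB
After move 4 (F'): F=WGRR U=WWGY R=OBWR D=BBYG L=GROY
Query 1: F[1] = G
Query 2: D[2] = Y
Query 3: L[0] = G

Answer: G Y G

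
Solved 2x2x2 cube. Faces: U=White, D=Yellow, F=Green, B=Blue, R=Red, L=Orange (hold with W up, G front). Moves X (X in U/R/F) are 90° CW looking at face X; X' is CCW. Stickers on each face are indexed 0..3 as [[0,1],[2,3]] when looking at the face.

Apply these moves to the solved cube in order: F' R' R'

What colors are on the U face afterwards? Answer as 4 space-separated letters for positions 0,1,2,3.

After move 1 (F'): F=GGGG U=WWRR R=YRYR D=OOYY L=OWOW
After move 2 (R'): R=RRYY U=WBRB F=GWGR D=OGYG B=YBOB
After move 3 (R'): R=RYRY U=WORY F=GBGB D=OWYR B=GBGB
Query: U face = WORY

Answer: W O R Y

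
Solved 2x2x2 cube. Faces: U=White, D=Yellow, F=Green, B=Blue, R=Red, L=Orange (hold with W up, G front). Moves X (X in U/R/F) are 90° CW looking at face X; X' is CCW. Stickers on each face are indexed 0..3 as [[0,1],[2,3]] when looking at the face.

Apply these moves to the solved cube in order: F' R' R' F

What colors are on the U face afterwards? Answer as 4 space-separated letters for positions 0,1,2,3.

After move 1 (F'): F=GGGG U=WWRR R=YRYR D=OOYY L=OWOW
After move 2 (R'): R=RRYY U=WBRB F=GWGR D=OGYG B=YBOB
After move 3 (R'): R=RYRY U=WORY F=GBGB D=OWYR B=GBGB
After move 4 (F): F=GGBB U=WOWW R=RYYY D=RRYR L=OOOW
Query: U face = WOWW

Answer: W O W W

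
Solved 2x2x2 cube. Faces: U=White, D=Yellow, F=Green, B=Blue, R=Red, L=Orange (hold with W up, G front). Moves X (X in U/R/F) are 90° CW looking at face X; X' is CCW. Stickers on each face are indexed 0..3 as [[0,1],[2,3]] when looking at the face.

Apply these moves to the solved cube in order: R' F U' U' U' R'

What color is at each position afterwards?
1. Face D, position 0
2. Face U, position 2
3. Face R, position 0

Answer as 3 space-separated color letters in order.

After move 1 (R'): R=RRRR U=WBWB F=GWGW D=YGYG B=YBYB
After move 2 (F): F=GGWW U=WBOO R=WRBR D=RRYG L=OYOG
After move 3 (U'): U=BOWO F=OYWW R=GGBR B=WRYB L=YBOG
After move 4 (U'): U=OOBW F=YBWW R=OYBR B=GGYB L=WROG
After move 5 (U'): U=OWOB F=WRWW R=YBBR B=OYYB L=GGOG
After move 6 (R'): R=BRYB U=OYOO F=WWWB D=RRYW B=GYRB
Query 1: D[0] = R
Query 2: U[2] = O
Query 3: R[0] = B

Answer: R O B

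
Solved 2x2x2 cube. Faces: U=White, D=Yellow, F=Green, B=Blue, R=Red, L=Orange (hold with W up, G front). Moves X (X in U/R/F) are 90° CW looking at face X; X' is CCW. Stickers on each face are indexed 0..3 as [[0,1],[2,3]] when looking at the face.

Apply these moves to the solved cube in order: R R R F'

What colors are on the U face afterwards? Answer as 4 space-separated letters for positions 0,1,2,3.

After move 1 (R): R=RRRR U=WGWG F=GYGY D=YBYB B=WBWB
After move 2 (R): R=RRRR U=WYWY F=GBGB D=YWYW B=GBGB
After move 3 (R): R=RRRR U=WBWB F=GWGW D=YGYG B=YBYB
After move 4 (F'): F=WWGG U=WBRR R=GRYR D=OOYG L=OBOW
Query: U face = WBRR

Answer: W B R R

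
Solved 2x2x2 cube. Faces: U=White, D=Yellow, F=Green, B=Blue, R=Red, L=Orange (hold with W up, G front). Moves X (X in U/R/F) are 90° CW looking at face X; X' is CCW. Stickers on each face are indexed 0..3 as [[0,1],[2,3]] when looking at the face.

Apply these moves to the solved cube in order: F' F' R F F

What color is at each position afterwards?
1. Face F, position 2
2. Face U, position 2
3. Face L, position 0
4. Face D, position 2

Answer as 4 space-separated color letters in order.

Answer: W B O Y

Derivation:
After move 1 (F'): F=GGGG U=WWRR R=YRYR D=OOYY L=OWOW
After move 2 (F'): F=GGGG U=WWYY R=OROR D=WWYY L=OROR
After move 3 (R): R=OORR U=WGYG F=GWGY D=WBYB B=YBWB
After move 4 (F): F=GGYW U=WGRR R=YOGR D=ROYB L=OWOB
After move 5 (F): F=YGWG U=WGBW R=RORR D=GYYB L=OROO
Query 1: F[2] = W
Query 2: U[2] = B
Query 3: L[0] = O
Query 4: D[2] = Y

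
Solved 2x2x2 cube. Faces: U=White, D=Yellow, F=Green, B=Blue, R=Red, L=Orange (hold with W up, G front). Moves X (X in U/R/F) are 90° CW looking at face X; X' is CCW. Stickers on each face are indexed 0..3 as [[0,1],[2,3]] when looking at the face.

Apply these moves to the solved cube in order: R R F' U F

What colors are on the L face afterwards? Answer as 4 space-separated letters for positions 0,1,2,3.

Answer: B O O O

Derivation:
After move 1 (R): R=RRRR U=WGWG F=GYGY D=YBYB B=WBWB
After move 2 (R): R=RRRR U=WYWY F=GBGB D=YWYW B=GBGB
After move 3 (F'): F=BBGG U=WYRR R=WRYR D=OOYW L=OYOW
After move 4 (U): U=RWRY F=WRGG R=GBYR B=OYGB L=BBOW
After move 5 (F): F=GWGR U=RWWB R=RBYR D=YGYW L=BOOO
Query: L face = BOOO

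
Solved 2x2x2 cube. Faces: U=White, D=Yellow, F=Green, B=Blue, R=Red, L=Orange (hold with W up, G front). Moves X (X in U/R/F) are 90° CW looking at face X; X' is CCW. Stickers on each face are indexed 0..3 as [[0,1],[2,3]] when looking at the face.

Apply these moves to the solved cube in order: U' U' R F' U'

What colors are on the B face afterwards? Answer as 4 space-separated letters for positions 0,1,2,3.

After move 1 (U'): U=WWWW F=OOGG R=GGRR B=RRBB L=BBOO
After move 2 (U'): U=WWWW F=BBGG R=OORR B=GGBB L=RROO
After move 3 (R): R=RORO U=WBWG F=BYGY D=YBYG B=WGWB
After move 4 (F'): F=YYBG U=WBRR R=BOYO D=ROYG L=RGOW
After move 5 (U'): U=BRWR F=RGBG R=YYYO B=BOWB L=WGOW
Query: B face = BOWB

Answer: B O W B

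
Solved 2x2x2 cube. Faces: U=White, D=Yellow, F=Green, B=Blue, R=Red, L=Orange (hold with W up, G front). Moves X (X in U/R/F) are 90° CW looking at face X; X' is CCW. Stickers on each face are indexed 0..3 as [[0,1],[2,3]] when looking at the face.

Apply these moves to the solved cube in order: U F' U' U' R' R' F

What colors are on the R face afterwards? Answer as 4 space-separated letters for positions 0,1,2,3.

Answer: W Y Y G

Derivation:
After move 1 (U): U=WWWW F=RRGG R=BBRR B=OOBB L=GGOO
After move 2 (F'): F=RGRG U=WWBR R=YBYR D=GOYY L=GWOW
After move 3 (U'): U=WRWB F=GWRG R=RGYR B=YBBB L=OOOW
After move 4 (U'): U=RBWW F=OORG R=GWYR B=RGBB L=YBOW
After move 5 (R'): R=WRGY U=RBWR F=OBRW D=GOYG B=YGOB
After move 6 (R'): R=RYWG U=ROWY F=OBRR D=GBYW B=GGOB
After move 7 (F): F=RORB U=ROWB R=WYYG D=WRYW L=YGOB
Query: R face = WYYG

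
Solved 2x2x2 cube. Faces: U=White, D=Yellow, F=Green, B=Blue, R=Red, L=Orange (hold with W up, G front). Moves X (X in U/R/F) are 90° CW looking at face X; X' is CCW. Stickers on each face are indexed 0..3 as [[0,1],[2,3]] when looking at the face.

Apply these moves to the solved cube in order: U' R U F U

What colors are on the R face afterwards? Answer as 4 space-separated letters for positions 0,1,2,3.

After move 1 (U'): U=WWWW F=OOGG R=GGRR B=RRBB L=BBOO
After move 2 (R): R=RGRG U=WOWG F=OYGY D=YBYR B=WRWB
After move 3 (U): U=WWGO F=RGGY R=WRRG B=BBWB L=OYOO
After move 4 (F): F=GRYG U=WWOY R=GROG D=RWYR L=OYOB
After move 5 (U): U=OWYW F=GRYG R=BBOG B=OYWB L=GROB
Query: R face = BBOG

Answer: B B O G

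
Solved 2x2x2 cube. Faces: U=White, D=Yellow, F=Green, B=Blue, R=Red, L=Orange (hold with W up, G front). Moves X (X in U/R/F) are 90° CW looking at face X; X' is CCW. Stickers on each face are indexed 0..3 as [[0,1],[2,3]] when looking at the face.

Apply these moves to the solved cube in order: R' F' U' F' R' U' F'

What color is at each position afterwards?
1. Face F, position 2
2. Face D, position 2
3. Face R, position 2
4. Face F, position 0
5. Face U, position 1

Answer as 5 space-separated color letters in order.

After move 1 (R'): R=RRRR U=WBWB F=GWGW D=YGYG B=YBYB
After move 2 (F'): F=WWGG U=WBRR R=GRYR D=OOYG L=OBOW
After move 3 (U'): U=BRWR F=OBGG R=WWYR B=GRYB L=YBOW
After move 4 (F'): F=BGOG U=BRWY R=OWOR D=BWYG L=YROW
After move 5 (R'): R=WROO U=BYWG F=BROY D=BGYG B=GRWB
After move 6 (U'): U=YGBW F=YROY R=BROO B=WRWB L=GROW
After move 7 (F'): F=RYYO U=YGBO R=GRBO D=RWYG L=GWOB
Query 1: F[2] = Y
Query 2: D[2] = Y
Query 3: R[2] = B
Query 4: F[0] = R
Query 5: U[1] = G

Answer: Y Y B R G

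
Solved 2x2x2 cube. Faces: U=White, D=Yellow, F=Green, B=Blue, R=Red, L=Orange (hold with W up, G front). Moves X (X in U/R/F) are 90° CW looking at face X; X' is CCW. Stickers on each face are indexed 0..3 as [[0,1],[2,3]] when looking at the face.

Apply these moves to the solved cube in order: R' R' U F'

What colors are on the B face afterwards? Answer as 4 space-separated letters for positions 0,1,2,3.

Answer: O O G B

Derivation:
After move 1 (R'): R=RRRR U=WBWB F=GWGW D=YGYG B=YBYB
After move 2 (R'): R=RRRR U=WYWY F=GBGB D=YWYW B=GBGB
After move 3 (U): U=WWYY F=RRGB R=GBRR B=OOGB L=GBOO
After move 4 (F'): F=RBRG U=WWGR R=WBYR D=BOYW L=GYOY
Query: B face = OOGB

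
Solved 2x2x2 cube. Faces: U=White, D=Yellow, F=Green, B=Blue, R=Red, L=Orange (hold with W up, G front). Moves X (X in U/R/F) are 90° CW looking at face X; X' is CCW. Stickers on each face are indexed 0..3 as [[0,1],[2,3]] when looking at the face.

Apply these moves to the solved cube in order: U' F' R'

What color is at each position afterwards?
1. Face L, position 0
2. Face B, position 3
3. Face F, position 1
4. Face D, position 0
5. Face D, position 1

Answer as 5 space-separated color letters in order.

Answer: B B W B G

Derivation:
After move 1 (U'): U=WWWW F=OOGG R=GGRR B=RRBB L=BBOO
After move 2 (F'): F=OGOG U=WWGR R=YGYR D=BOYY L=BWOW
After move 3 (R'): R=GRYY U=WBGR F=OWOR D=BGYG B=YROB
Query 1: L[0] = B
Query 2: B[3] = B
Query 3: F[1] = W
Query 4: D[0] = B
Query 5: D[1] = G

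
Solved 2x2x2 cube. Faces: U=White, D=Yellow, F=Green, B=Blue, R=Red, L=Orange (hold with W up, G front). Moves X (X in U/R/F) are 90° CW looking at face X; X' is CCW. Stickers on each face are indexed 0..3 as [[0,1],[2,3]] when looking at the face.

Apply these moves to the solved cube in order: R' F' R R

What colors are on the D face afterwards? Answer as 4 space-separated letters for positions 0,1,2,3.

Answer: O B Y R

Derivation:
After move 1 (R'): R=RRRR U=WBWB F=GWGW D=YGYG B=YBYB
After move 2 (F'): F=WWGG U=WBRR R=GRYR D=OOYG L=OBOW
After move 3 (R): R=YGRR U=WWRG F=WOGG D=OYYY B=RBBB
After move 4 (R): R=RYRG U=WORG F=WYGY D=OBYR B=GBWB
Query: D face = OBYR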